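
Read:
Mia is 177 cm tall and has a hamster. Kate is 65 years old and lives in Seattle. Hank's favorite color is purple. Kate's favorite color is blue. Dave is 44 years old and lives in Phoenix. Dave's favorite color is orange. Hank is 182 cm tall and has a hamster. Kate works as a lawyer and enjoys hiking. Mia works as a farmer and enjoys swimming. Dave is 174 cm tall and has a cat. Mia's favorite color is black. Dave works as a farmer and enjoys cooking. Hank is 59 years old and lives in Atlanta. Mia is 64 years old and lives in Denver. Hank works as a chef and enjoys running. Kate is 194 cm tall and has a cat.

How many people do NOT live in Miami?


Not in Miami: 4

4


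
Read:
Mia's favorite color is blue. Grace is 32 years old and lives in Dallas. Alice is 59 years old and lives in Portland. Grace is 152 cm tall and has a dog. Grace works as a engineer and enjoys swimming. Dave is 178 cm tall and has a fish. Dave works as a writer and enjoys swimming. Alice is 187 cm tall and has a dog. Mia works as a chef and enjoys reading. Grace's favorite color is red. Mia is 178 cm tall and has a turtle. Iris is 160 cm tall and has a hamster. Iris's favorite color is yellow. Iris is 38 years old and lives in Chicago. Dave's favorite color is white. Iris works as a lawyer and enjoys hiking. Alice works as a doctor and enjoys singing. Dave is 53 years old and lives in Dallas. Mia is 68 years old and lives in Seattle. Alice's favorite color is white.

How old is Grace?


Grace is 32 years old

32


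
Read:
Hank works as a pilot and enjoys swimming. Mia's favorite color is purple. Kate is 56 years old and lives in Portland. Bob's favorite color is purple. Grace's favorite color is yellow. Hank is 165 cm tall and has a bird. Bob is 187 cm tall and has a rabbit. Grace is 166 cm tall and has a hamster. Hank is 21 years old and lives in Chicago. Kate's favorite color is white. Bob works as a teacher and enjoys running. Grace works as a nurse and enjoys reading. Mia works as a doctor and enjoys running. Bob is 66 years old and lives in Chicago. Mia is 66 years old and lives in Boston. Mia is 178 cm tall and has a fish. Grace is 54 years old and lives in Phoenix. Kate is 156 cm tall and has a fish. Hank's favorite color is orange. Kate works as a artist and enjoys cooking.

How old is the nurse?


The nurse is Grace, age 54

54


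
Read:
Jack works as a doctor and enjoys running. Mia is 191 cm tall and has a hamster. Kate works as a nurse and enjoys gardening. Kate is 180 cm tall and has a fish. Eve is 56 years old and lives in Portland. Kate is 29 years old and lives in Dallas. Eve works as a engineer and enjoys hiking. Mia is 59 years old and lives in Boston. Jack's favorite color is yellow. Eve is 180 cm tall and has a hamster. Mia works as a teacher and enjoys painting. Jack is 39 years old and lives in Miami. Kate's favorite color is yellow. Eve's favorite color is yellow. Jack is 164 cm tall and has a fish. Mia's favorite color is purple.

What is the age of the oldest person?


Oldest: Mia at 59

59


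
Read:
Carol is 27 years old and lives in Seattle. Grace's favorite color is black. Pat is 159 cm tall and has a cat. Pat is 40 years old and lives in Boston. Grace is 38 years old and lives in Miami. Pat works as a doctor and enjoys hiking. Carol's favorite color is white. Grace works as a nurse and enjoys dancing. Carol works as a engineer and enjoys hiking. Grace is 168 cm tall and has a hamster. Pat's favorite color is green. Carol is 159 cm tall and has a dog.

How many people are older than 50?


Filter: 0

0


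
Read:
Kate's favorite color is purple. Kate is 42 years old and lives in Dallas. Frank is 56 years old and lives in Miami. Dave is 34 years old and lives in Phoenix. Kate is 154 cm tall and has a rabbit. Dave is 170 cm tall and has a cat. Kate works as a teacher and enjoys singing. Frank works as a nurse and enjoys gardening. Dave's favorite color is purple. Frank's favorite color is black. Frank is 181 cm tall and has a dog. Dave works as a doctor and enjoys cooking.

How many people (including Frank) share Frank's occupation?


Frank is a nurse. Count = 1

1


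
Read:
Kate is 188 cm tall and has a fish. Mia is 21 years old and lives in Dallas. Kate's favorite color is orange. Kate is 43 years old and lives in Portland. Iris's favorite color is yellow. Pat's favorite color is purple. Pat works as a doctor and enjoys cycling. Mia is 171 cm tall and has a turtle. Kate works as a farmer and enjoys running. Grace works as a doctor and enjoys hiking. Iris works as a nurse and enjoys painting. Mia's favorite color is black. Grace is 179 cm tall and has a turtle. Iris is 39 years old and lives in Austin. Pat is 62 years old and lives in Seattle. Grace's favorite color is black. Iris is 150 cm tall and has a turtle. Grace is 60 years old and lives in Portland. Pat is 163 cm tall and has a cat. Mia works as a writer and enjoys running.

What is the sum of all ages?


43+60+62+39+21 = 225

225


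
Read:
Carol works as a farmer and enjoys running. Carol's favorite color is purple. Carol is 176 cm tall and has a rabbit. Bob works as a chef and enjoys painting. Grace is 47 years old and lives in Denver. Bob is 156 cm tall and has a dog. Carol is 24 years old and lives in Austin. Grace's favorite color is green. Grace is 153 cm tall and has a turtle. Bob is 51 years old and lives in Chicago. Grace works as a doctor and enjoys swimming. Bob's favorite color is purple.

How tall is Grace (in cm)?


Grace is 153 cm tall

153


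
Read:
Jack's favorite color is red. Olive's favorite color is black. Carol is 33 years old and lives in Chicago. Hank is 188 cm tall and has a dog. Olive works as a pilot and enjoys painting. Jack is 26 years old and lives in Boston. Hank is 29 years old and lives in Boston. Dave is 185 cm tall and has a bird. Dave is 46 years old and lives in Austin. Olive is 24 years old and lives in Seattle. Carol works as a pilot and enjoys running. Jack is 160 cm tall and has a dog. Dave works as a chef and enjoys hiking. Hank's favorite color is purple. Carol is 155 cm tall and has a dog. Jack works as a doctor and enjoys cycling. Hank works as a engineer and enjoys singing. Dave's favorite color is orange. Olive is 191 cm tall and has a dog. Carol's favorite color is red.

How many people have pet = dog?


Count: 4

4


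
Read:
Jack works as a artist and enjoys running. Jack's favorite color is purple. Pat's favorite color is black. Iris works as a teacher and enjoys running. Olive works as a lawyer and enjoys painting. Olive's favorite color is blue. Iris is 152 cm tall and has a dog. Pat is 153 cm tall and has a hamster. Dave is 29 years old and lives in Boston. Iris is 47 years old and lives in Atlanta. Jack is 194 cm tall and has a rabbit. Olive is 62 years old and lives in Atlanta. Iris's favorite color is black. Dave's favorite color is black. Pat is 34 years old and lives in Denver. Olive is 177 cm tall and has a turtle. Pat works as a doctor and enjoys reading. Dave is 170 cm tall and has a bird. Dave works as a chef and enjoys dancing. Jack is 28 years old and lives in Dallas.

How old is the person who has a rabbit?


Person with rabbit is Jack, age 28

28


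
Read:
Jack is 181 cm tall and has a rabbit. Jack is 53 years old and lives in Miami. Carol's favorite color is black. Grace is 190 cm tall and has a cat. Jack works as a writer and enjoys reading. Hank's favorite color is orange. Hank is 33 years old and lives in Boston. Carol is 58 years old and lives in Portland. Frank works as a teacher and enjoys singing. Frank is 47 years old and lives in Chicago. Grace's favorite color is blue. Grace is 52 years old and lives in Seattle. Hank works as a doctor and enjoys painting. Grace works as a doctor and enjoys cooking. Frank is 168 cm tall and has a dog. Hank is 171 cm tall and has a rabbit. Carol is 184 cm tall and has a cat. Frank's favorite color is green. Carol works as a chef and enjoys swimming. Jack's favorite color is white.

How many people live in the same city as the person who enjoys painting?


Person with hobby painting is Hank, city Boston. Count = 1

1


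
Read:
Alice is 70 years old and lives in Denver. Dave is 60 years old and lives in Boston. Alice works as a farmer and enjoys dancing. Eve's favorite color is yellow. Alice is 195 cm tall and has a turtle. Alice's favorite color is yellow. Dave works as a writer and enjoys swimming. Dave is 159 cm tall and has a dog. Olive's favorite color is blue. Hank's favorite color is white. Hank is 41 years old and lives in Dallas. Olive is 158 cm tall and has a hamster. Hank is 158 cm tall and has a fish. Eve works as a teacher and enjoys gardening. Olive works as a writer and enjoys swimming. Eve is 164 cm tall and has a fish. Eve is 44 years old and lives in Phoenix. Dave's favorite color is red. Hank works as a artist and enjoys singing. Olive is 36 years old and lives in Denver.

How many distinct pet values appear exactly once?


Unique pet values: 3

3


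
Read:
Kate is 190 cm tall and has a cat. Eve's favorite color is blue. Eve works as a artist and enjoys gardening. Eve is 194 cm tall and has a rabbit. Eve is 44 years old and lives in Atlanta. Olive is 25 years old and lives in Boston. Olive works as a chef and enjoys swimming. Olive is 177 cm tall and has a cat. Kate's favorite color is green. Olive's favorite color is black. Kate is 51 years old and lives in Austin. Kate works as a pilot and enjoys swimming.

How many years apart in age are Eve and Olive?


44 vs 25, diff = 19

19


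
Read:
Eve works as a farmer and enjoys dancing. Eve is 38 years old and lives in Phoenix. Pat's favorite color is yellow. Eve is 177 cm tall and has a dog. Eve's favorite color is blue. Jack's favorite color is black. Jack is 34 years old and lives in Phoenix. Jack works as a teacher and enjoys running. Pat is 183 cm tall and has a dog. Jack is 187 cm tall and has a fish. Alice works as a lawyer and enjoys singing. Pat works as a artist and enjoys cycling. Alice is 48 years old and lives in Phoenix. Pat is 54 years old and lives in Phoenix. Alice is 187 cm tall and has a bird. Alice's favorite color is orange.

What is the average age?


Sum=174, n=4, avg=43.5

43.5


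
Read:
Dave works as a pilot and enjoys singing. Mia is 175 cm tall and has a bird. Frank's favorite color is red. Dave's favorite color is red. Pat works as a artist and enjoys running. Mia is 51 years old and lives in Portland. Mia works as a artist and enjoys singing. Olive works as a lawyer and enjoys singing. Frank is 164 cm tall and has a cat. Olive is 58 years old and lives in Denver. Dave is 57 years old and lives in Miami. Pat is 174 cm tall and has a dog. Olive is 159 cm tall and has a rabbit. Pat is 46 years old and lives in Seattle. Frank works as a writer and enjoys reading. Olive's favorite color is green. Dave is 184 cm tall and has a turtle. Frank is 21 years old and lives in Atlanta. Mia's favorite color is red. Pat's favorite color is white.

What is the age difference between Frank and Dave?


|21 - 57| = 36

36


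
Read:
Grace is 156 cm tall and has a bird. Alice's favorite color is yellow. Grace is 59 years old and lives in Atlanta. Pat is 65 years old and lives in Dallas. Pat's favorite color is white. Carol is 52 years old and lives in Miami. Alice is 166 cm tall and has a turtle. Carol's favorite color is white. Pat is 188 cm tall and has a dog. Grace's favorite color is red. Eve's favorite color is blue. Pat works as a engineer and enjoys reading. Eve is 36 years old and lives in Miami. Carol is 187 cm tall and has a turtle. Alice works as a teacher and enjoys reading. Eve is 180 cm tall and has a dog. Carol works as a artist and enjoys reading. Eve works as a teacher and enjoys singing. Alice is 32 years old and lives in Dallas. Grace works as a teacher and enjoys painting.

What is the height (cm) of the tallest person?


Tallest: Pat at 188 cm

188


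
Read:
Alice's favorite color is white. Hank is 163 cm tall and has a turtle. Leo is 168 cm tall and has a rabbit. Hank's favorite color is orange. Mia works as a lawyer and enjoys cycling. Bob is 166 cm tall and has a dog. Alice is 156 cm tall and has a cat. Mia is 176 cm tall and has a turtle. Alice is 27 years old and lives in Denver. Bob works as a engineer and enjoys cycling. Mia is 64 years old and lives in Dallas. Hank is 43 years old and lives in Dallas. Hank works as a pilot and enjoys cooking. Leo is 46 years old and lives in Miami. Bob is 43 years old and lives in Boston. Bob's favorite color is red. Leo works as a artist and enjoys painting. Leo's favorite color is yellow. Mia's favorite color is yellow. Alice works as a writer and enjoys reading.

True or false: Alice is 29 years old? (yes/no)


Alice is actually 27. no

no


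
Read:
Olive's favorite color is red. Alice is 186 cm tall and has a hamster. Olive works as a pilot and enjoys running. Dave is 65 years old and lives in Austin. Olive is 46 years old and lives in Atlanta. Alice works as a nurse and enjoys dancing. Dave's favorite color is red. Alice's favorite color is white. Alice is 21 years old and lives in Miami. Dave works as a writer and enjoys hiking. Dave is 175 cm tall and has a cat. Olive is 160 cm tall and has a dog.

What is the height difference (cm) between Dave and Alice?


|175 - 186| = 11

11


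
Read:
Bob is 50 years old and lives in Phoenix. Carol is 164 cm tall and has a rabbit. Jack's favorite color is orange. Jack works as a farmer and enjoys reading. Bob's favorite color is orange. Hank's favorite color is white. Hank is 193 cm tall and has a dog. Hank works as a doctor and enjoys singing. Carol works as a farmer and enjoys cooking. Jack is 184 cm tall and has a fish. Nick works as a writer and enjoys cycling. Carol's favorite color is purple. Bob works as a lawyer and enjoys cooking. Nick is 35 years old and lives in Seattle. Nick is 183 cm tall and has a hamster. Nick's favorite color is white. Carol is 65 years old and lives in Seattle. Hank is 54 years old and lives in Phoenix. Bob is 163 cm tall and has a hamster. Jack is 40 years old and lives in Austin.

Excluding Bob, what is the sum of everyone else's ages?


Sum (excluding Bob): 194

194


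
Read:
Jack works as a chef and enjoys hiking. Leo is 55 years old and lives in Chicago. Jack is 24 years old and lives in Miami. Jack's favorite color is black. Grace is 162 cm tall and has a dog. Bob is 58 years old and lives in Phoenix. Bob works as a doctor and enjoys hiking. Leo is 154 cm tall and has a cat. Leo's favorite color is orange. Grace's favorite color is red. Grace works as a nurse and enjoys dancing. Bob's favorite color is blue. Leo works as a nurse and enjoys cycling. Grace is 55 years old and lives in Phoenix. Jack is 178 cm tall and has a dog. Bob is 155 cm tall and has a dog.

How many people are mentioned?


People: Leo, Jack, Grace, Bob. Count = 4

4


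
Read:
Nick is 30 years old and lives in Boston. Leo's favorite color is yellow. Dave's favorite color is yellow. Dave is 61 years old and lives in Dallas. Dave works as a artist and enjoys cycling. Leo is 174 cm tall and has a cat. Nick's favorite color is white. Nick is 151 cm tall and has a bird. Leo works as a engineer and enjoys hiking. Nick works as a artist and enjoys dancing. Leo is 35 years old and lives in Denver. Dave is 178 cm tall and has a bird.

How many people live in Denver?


Count in Denver: 1

1


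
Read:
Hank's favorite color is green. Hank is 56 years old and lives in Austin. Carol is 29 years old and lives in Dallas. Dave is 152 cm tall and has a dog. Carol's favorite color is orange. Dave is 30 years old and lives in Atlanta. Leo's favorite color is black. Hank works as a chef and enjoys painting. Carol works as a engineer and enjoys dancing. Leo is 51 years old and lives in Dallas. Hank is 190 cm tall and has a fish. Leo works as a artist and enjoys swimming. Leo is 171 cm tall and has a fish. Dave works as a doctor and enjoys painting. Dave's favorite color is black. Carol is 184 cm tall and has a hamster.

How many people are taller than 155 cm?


Taller than 155: 3

3


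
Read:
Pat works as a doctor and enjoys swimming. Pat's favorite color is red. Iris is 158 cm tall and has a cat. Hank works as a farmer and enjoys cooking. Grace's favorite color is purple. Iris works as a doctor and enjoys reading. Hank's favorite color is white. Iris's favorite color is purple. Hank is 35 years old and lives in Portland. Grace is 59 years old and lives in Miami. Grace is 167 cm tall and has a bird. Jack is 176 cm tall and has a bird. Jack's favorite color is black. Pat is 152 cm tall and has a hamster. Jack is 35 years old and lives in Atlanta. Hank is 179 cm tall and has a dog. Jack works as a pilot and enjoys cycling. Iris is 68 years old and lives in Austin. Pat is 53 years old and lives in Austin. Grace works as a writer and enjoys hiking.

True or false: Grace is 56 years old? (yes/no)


Grace is actually 59. no

no


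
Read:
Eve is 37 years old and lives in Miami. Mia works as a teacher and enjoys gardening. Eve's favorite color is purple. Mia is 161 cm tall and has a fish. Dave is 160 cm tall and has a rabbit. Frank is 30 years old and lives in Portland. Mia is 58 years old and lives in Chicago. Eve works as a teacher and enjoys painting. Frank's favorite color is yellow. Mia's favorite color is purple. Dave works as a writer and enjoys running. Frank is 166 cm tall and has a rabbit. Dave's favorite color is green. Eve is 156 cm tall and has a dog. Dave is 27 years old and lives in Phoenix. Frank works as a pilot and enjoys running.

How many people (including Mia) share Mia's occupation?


Mia is a teacher. Count = 2

2


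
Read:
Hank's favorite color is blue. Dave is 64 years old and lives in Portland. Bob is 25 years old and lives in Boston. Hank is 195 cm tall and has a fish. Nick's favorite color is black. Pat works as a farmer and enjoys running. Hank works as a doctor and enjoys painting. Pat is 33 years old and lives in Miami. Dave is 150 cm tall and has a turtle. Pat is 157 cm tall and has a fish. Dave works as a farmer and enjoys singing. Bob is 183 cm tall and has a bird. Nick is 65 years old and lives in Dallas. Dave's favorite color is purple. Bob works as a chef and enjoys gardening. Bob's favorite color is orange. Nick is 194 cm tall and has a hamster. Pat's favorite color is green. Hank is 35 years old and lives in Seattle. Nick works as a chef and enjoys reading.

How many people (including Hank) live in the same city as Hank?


Hank lives in Seattle. Count = 1

1


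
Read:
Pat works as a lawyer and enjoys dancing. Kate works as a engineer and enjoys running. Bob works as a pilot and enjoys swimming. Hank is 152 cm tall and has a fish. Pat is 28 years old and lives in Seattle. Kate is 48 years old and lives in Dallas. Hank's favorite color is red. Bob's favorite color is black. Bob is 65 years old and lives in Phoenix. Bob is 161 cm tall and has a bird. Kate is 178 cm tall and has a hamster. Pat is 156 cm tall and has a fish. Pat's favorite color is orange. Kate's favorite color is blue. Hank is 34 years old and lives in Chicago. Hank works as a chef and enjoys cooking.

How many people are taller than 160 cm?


Taller than 160: 2

2


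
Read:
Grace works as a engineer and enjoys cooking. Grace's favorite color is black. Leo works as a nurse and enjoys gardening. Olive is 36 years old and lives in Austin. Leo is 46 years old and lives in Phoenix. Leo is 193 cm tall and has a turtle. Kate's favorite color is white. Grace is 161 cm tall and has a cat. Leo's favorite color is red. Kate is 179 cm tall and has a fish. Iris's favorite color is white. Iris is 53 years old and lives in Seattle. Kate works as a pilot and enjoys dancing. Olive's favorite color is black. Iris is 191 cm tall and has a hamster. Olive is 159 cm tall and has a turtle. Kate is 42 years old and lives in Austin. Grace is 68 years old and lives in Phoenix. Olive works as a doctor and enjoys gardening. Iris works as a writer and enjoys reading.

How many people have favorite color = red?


Count: 1

1


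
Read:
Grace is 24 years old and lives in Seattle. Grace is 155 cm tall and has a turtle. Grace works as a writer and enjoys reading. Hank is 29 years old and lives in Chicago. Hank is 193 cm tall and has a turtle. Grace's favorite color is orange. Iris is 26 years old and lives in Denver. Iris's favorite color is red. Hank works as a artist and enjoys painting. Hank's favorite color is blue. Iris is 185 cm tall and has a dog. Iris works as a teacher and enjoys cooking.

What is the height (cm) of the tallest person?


Tallest: Hank at 193 cm

193


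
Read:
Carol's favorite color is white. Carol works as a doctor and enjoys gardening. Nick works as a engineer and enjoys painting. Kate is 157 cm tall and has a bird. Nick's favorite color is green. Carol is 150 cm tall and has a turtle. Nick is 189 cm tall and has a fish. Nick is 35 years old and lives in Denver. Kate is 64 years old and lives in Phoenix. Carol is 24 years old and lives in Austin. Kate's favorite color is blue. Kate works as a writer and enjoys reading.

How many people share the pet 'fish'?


Count: 1

1


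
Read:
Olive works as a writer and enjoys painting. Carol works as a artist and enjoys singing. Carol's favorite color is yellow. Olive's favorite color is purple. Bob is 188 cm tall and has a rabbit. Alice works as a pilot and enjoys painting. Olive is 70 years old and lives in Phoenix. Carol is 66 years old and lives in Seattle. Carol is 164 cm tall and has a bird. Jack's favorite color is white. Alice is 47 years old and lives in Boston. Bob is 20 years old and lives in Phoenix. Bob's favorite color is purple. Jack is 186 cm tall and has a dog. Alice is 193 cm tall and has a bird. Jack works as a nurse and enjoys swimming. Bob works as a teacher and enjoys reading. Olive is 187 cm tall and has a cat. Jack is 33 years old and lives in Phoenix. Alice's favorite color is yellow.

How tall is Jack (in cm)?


Jack is 186 cm tall

186


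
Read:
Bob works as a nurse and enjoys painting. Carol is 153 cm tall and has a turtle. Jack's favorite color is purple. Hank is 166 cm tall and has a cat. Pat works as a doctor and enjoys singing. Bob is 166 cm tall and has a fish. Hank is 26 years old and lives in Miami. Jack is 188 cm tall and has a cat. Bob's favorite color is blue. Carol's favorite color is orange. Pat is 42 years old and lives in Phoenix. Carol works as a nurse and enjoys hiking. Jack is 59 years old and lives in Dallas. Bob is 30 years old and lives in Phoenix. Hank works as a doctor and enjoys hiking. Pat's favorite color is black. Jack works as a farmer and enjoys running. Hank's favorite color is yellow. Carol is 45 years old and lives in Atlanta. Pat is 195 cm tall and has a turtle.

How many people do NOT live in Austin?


Not in Austin: 5

5


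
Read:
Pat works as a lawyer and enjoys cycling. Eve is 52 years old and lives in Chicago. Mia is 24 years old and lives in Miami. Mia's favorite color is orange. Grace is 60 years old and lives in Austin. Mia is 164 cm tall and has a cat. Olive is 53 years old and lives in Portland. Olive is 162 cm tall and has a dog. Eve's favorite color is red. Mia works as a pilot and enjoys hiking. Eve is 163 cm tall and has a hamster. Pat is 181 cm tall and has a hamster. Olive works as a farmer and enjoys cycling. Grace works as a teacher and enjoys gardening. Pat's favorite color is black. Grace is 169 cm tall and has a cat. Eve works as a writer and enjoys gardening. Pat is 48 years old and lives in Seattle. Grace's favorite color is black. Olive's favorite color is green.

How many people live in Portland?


Count in Portland: 1

1


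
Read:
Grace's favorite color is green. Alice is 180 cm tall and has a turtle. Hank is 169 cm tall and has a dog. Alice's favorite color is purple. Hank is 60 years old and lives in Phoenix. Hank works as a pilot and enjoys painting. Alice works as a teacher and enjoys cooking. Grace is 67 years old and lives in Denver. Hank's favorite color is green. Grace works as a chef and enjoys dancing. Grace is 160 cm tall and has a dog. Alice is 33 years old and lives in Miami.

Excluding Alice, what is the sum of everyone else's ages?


Sum (excluding Alice): 127

127


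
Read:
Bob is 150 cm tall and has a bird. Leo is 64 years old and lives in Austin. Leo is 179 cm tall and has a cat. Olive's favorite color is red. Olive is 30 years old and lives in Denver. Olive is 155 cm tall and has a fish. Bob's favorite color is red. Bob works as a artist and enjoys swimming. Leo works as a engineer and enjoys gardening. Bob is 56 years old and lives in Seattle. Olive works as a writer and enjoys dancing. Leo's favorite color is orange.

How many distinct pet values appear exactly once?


Unique pet values: 3

3


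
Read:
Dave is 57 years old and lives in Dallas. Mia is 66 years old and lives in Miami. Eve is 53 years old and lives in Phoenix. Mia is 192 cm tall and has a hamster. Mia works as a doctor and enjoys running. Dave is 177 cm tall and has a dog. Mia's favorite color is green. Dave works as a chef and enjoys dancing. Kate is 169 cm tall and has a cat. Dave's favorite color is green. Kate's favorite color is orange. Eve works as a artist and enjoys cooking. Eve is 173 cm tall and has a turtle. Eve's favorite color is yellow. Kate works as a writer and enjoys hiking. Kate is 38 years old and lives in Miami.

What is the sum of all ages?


38+66+53+57 = 214

214


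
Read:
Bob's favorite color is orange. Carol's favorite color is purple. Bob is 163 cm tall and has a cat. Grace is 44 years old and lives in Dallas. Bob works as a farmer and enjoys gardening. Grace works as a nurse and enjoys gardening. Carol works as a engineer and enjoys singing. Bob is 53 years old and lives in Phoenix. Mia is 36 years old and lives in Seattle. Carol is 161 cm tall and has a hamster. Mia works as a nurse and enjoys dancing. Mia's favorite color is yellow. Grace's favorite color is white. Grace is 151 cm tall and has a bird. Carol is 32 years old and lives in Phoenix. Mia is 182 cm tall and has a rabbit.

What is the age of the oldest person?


Oldest: Bob at 53

53


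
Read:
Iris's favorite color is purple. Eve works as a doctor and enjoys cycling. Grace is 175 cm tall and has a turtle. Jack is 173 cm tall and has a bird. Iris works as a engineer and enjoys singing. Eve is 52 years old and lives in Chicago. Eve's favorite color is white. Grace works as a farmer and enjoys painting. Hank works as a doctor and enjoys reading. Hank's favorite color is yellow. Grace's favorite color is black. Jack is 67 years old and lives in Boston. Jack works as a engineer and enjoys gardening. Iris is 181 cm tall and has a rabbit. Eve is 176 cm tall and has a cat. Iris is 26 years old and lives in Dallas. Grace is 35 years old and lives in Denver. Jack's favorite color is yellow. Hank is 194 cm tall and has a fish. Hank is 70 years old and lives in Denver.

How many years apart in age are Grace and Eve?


35 vs 52, diff = 17

17


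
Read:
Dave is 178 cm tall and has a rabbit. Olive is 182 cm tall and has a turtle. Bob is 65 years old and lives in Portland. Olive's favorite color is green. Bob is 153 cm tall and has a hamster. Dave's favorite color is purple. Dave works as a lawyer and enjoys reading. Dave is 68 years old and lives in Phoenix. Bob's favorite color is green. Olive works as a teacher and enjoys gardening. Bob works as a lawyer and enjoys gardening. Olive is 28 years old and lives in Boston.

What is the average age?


Sum=161, n=3, avg=53.67

53.67


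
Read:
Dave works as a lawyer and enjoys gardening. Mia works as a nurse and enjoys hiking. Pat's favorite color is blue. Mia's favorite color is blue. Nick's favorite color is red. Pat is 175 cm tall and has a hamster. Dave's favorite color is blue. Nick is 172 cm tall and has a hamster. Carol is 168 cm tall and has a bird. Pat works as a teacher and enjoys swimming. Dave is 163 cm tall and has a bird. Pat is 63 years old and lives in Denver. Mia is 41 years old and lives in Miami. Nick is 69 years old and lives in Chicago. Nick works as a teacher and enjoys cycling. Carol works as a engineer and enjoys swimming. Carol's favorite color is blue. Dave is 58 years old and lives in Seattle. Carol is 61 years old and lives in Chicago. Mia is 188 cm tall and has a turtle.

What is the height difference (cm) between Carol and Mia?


|168 - 188| = 20

20


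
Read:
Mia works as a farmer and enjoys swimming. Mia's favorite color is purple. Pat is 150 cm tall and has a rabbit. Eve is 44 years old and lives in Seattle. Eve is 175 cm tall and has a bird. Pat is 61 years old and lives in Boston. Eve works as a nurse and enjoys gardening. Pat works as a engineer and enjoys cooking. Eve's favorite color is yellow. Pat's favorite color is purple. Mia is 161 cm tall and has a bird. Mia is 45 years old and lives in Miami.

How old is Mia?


Mia is 45 years old

45


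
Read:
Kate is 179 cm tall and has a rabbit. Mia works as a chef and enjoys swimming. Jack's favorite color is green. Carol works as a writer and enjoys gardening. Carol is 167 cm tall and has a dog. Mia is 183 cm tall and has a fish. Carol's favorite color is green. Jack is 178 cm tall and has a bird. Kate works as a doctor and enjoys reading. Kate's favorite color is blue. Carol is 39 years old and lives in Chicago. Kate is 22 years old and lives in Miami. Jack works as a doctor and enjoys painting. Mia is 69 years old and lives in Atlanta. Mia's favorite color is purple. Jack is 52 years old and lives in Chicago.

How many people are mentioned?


People: Mia, Kate, Jack, Carol. Count = 4

4


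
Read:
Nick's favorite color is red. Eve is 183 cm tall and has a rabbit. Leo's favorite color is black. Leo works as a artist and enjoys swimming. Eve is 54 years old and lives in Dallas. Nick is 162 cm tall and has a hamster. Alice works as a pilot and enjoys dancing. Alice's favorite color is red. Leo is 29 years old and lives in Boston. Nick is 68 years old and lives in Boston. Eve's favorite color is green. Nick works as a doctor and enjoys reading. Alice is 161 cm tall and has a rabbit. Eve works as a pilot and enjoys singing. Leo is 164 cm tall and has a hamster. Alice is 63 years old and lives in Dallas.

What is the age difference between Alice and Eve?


|63 - 54| = 9

9


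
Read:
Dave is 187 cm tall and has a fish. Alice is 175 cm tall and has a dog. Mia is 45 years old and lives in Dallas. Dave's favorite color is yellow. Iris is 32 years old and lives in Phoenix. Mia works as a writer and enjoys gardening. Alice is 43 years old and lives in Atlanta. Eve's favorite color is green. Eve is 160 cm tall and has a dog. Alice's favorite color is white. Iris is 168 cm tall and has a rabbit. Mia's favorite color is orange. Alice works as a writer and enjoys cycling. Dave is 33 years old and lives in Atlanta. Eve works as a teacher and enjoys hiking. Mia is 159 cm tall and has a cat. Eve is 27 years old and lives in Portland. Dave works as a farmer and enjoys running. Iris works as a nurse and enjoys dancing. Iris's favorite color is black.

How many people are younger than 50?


Filter: 5

5


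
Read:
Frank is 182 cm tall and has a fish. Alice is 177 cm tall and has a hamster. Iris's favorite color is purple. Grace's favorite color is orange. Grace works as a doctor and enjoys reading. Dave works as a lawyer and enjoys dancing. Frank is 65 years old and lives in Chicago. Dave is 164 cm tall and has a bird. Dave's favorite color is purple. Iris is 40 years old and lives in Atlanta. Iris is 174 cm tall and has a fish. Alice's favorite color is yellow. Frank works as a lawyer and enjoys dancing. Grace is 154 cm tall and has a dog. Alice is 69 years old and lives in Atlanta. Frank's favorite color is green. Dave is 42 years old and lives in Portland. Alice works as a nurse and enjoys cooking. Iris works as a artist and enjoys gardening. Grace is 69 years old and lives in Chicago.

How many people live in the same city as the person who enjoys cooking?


Person with hobby cooking is Alice, city Atlanta. Count = 2

2


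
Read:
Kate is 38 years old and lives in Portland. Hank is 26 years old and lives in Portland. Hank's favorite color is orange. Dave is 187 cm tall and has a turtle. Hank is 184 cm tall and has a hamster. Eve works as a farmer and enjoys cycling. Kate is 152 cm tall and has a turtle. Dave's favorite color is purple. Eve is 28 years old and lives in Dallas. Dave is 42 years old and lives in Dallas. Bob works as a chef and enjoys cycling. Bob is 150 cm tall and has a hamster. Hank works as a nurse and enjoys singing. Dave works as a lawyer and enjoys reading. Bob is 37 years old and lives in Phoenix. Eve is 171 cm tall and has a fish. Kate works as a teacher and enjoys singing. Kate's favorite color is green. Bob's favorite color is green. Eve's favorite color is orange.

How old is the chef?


The chef is Bob, age 37

37


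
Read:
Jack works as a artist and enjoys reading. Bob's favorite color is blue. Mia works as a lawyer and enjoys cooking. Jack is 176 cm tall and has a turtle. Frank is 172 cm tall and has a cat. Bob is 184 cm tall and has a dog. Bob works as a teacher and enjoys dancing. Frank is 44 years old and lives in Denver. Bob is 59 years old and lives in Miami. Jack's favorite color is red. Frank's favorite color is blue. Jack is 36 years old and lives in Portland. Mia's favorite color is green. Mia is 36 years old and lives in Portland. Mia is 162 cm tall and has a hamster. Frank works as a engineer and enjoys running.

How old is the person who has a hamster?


Person with hamster is Mia, age 36

36


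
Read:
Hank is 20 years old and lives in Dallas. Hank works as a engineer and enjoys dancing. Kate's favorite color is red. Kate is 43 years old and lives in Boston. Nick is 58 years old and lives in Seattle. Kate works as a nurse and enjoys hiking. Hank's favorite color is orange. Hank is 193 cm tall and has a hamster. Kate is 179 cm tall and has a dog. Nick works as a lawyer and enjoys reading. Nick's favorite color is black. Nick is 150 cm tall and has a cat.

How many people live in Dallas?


Count in Dallas: 1

1


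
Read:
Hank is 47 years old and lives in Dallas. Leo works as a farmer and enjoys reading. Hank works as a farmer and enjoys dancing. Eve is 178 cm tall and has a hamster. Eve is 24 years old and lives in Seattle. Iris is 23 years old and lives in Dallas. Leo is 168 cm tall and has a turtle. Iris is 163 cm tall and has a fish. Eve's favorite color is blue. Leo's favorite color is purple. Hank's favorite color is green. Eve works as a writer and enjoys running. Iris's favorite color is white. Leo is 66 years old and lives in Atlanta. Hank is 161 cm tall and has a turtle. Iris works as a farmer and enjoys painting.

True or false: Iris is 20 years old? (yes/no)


Iris is actually 23. no

no


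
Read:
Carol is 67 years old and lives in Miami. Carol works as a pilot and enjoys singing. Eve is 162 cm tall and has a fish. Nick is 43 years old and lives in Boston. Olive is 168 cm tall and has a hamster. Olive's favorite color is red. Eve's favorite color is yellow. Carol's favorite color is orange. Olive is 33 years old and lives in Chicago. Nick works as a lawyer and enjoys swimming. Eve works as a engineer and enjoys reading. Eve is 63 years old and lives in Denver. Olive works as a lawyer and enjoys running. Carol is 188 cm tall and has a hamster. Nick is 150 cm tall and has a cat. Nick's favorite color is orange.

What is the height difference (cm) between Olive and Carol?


|168 - 188| = 20

20


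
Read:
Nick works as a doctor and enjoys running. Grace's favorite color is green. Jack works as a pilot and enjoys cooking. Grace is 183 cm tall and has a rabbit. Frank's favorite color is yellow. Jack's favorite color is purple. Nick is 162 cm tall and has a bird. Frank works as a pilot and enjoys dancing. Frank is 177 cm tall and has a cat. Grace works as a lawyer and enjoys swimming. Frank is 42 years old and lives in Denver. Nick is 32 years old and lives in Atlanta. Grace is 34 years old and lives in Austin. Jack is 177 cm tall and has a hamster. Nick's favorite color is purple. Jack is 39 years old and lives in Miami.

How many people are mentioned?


People: Jack, Grace, Frank, Nick. Count = 4

4


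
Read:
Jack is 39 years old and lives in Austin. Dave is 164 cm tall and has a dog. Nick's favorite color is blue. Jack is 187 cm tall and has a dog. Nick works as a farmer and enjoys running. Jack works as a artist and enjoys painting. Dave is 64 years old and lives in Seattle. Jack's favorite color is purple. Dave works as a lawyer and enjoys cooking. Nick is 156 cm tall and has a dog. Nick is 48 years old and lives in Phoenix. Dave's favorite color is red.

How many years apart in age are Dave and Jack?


64 vs 39, diff = 25

25


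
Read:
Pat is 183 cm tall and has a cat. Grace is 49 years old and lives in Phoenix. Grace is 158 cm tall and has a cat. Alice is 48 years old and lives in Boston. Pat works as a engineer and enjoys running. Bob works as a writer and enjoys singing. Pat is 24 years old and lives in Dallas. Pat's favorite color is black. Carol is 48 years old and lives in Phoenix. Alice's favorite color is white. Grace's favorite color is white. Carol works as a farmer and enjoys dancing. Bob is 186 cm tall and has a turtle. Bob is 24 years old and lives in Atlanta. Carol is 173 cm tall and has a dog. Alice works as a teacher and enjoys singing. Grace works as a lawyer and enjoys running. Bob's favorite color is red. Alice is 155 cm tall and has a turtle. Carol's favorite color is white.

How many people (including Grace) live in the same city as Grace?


Grace lives in Phoenix. Count = 2

2


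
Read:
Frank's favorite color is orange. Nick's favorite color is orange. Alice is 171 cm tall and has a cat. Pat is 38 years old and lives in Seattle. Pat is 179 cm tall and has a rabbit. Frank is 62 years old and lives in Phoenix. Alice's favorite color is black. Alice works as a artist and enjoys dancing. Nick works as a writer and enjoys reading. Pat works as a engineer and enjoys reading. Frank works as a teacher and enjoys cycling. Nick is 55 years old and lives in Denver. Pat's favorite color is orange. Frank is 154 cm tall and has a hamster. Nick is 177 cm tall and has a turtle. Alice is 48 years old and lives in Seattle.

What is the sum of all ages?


48+38+55+62 = 203

203


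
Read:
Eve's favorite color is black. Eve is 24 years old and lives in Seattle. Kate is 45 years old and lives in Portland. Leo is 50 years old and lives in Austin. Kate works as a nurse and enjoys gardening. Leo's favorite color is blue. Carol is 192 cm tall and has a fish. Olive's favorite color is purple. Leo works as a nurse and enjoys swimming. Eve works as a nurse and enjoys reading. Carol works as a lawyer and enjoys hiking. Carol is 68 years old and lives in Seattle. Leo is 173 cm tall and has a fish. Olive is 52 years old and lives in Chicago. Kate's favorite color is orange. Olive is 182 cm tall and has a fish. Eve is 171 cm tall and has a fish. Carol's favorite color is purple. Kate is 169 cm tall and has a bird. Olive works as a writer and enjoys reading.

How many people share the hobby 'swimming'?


Count: 1

1


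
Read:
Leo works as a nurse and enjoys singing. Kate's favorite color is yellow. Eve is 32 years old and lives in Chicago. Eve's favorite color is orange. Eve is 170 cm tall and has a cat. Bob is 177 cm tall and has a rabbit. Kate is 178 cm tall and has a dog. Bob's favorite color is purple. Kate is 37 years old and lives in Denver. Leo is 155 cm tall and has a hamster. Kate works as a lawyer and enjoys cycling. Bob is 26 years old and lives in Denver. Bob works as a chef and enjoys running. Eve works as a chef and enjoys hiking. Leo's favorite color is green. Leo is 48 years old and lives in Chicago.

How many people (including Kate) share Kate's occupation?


Kate is a lawyer. Count = 1

1


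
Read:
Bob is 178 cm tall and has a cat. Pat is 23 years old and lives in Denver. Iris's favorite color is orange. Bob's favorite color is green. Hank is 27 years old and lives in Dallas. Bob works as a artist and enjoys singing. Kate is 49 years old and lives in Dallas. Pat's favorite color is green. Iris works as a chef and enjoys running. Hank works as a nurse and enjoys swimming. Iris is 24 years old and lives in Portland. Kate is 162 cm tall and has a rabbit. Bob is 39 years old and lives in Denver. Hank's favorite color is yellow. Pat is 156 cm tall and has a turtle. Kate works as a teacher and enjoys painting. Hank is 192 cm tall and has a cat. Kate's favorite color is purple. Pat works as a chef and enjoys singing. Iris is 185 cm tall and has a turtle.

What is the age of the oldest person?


Oldest: Kate at 49

49
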